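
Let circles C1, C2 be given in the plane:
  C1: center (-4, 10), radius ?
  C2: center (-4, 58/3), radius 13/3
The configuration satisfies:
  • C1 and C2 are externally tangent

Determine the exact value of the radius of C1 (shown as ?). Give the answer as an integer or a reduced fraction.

5

1. [ext C1·C2]  r_C1² + (26/3)r_C1 − 205/3 = 0  ⇒  r_C1 = 5 (r>0 drops 1)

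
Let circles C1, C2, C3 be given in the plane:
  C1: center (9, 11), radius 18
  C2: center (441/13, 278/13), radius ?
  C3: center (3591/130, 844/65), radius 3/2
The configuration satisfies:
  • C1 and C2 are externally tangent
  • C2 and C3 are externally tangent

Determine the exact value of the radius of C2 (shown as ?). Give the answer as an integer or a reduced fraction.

1. [ext C1·C2]  r_C2² + 36r_C2 − 405 = 0  ⇒  r_C2 = 9 (r>0 drops 1)
2. [ext C2·C3]  r_C2² + 3r_C2 − 108 = 0  ⇒  r_C2 = 9 (r>0 drops 1)

9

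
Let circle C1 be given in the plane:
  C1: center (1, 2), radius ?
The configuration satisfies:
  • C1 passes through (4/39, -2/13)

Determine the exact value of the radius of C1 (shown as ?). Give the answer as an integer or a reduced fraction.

7/3

1. [C1∋P]  r_C1² − 49/9 = 0  ⇒  r_C1 = 7/3 (r>0 drops 1)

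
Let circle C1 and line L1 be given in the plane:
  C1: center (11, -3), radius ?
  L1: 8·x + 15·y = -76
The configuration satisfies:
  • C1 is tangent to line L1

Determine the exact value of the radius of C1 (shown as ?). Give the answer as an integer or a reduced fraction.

1. [C1‖L1]  r_C1² − 49 = 0  ⇒  r_C1 = 7 (r>0 drops 1)

7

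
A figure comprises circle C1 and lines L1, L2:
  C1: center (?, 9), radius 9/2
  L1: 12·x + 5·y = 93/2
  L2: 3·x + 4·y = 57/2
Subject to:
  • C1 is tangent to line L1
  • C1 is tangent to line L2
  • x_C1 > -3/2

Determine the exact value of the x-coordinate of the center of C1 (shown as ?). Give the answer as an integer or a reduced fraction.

1. [C1‖L1]  x_C1² − (1/4)x_C1 − 95/4 = 0  ⇒  x_C1 = -19/4 or 5
2. [C1‖L2]  x_C1² + 5x_C1 − 50 = 0  ⇒  x_C1 = -10 or 5

5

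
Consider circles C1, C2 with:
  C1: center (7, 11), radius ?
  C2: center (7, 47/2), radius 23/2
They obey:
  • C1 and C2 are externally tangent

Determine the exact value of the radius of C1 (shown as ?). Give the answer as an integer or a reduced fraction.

1

1. [ext C1·C2]  r_C1² + 23r_C1 − 24 = 0  ⇒  r_C1 = 1 (r>0 drops 1)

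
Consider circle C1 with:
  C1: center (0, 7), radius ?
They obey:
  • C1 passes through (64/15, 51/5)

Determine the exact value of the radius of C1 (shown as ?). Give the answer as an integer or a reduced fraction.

16/3

1. [C1∋P]  r_C1² − 256/9 = 0  ⇒  r_C1 = 16/3 (r>0 drops 1)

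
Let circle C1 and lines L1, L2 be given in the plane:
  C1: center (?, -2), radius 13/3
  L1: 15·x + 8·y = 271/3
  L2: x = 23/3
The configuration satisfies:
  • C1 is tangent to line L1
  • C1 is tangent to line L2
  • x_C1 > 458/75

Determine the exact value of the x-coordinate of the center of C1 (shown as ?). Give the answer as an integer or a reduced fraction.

12

1. [C1‖L1]  x_C1² − (638/45)x_C1 + 392/15 = 0  ⇒  x_C1 = 98/45 or 12
2. [C1‖L2]  x_C1² − (46/3)x_C1 + 40 = 0  ⇒  x_C1 = 10/3 or 12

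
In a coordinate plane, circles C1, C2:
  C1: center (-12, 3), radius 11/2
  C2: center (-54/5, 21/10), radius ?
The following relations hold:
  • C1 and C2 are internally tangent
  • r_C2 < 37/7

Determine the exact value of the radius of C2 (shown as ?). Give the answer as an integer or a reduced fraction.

4

1. [int C1,C2]  r_C2² − 11r_C2 + 28 = 0  ⇒  r_C2 = 4 or 7
2. given r_C2 < 37/7: keep 4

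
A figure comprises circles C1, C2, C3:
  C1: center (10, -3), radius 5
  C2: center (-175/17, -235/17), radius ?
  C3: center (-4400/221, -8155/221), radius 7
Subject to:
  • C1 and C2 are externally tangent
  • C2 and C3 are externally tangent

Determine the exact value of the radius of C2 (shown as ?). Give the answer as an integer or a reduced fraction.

1. [ext C1·C2]  r_C2² + 10r_C2 − 504 = 0  ⇒  r_C2 = 18 (r>0 drops 1)
2. [ext C2·C3]  r_C2² + 14r_C2 − 576 = 0  ⇒  r_C2 = 18 (r>0 drops 1)

18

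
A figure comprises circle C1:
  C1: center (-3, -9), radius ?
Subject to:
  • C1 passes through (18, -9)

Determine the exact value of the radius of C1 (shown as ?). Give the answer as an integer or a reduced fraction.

1. [C1∋P]  r_C1² − 441 = 0  ⇒  r_C1 = 21 (r>0 drops 1)

21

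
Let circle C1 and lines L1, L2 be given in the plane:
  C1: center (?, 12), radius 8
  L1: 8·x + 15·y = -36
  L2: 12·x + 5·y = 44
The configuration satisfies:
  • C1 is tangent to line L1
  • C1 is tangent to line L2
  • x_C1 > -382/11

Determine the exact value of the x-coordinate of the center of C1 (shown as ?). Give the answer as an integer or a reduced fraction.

-10

1. [C1‖L1]  x_C1² + 54x_C1 + 440 = 0  ⇒  x_C1 = -44 or -10
2. [C1‖L2]  x_C1² + (8/3)x_C1 − 220/3 = 0  ⇒  x_C1 = -10 or 22/3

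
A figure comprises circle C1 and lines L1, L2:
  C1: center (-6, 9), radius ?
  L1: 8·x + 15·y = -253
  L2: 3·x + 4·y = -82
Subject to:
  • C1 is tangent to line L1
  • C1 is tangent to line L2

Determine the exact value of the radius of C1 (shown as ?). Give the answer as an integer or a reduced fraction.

1. [C1‖L1]  r_C1² − 400 = 0  ⇒  r_C1 = 20 (r>0 drops 1)
2. [C1‖L2]  r_C1² − 400 = 0  ⇒  r_C1 = 20 (r>0 drops 1)

20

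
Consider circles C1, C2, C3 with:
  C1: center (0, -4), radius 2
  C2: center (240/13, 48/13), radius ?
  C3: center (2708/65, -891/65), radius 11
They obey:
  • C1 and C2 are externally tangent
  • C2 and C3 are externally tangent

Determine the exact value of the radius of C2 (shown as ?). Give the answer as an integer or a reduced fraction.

1. [ext C1·C2]  r_C2² + 4r_C2 − 396 = 0  ⇒  r_C2 = 18 (r>0 drops 1)
2. [ext C2·C3]  r_C2² + 22r_C2 − 720 = 0  ⇒  r_C2 = 18 (r>0 drops 1)

18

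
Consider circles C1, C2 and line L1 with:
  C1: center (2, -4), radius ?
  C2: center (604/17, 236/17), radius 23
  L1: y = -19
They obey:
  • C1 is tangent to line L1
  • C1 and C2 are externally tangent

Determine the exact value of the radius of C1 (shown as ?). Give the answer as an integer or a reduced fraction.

15

1. [C1‖L1]  r_C1² − 225 = 0  ⇒  r_C1 = 15 (r>0 drops 1)
2. [ext C1·C2]  r_C1² + 46r_C1 − 915 = 0  ⇒  r_C1 = 15 (r>0 drops 1)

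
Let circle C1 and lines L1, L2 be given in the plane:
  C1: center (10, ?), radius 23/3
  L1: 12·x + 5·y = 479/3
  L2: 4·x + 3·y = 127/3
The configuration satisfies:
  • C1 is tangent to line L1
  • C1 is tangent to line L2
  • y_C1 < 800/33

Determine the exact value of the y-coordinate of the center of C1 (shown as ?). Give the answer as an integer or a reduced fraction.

1. [C1‖L1]  y_C1² − (238/15)y_C1 − 1672/5 = 0  ⇒  y_C1 = -12 or 418/15
2. [C1‖L2]  y_C1² − (14/9)y_C1 − 488/3 = 0  ⇒  y_C1 = -12 or 122/9

-12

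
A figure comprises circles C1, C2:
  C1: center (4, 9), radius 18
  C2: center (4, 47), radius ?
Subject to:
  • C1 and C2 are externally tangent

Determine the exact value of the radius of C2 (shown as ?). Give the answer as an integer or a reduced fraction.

1. [ext C1·C2]  r_C2² + 36r_C2 − 1120 = 0  ⇒  r_C2 = 20 (r>0 drops 1)

20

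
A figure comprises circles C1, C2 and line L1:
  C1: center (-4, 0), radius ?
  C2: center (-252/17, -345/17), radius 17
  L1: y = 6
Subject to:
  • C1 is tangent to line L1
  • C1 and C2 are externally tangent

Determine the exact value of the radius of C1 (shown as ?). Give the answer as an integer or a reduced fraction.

6

1. [C1‖L1]  r_C1² − 36 = 0  ⇒  r_C1 = 6 (r>0 drops 1)
2. [ext C1·C2]  r_C1² + 34r_C1 − 240 = 0  ⇒  r_C1 = 6 (r>0 drops 1)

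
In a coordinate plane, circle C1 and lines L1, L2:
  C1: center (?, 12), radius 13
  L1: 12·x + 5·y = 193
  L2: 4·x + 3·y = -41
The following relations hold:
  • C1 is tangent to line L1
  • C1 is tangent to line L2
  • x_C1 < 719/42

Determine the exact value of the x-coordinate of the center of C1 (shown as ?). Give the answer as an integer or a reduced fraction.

-3

1. [C1‖L1]  x_C1² − (133/6)x_C1 − 151/2 = 0  ⇒  x_C1 = -3 or 151/6
2. [C1‖L2]  x_C1² + (77/2)x_C1 + 213/2 = 0  ⇒  x_C1 = -71/2 or -3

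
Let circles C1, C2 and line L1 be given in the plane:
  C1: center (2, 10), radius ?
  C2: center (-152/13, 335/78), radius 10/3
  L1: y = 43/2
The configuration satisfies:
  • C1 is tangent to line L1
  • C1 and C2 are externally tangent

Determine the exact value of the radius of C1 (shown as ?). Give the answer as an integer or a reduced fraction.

1. [C1‖L1]  r_C1² − 529/4 = 0  ⇒  r_C1 = 23/2 (r>0 drops 1)
2. [ext C1·C2]  r_C1² + (20/3)r_C1 − 2507/12 = 0  ⇒  r_C1 = 23/2 (r>0 drops 1)

23/2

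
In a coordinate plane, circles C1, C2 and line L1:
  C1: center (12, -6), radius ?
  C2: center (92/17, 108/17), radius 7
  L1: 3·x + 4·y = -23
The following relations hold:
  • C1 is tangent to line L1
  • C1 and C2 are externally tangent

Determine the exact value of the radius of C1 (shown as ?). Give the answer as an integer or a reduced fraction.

1. [C1‖L1]  r_C1² − 49 = 0  ⇒  r_C1 = 7 (r>0 drops 1)
2. [ext C1·C2]  r_C1² + 14r_C1 − 147 = 0  ⇒  r_C1 = 7 (r>0 drops 1)

7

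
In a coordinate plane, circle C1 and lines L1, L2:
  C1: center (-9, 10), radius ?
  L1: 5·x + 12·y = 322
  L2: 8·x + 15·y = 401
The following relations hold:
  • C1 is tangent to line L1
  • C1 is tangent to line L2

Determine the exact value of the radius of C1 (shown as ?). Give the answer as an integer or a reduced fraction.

19

1. [C1‖L1]  r_C1² − 361 = 0  ⇒  r_C1 = 19 (r>0 drops 1)
2. [C1‖L2]  r_C1² − 361 = 0  ⇒  r_C1 = 19 (r>0 drops 1)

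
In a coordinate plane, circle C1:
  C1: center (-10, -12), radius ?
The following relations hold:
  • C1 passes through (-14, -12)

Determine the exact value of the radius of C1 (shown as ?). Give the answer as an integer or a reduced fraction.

1. [C1∋P]  r_C1² − 16 = 0  ⇒  r_C1 = 4 (r>0 drops 1)

4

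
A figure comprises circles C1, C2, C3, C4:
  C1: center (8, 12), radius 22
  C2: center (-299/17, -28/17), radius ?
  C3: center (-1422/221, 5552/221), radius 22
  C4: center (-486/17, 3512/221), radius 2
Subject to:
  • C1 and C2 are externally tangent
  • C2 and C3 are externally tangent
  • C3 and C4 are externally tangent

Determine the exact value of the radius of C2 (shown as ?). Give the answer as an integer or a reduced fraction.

7

1. [ext C1·C2]  r_C2² + 44r_C2 − 357 = 0  ⇒  r_C2 = 7 (r>0 drops 1)
2. [ext C2·C3]  r_C2² + 44r_C2 − 357 = 0  ⇒  r_C2 = 7 (r>0 drops 1)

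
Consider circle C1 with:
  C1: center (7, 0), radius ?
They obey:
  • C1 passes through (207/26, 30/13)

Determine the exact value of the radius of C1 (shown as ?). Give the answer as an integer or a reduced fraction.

5/2

1. [C1∋P]  r_C1² − 25/4 = 0  ⇒  r_C1 = 5/2 (r>0 drops 1)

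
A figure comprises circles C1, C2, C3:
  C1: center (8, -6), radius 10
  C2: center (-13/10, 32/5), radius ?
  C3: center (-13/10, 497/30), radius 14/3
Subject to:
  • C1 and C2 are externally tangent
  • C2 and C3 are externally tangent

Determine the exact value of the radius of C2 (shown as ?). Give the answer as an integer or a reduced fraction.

11/2

1. [ext C1·C2]  r_C2² + 20r_C2 − 561/4 = 0  ⇒  r_C2 = 11/2 (r>0 drops 1)
2. [ext C2·C3]  r_C2² + (28/3)r_C2 − 979/12 = 0  ⇒  r_C2 = 11/2 (r>0 drops 1)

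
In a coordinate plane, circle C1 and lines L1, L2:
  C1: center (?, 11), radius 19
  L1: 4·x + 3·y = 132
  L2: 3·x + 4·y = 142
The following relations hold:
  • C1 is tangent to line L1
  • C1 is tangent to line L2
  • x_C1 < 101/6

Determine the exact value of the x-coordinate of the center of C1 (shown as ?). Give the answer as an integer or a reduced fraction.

1

1. [C1‖L1]  x_C1² − (99/2)x_C1 + 97/2 = 0  ⇒  x_C1 = 1 or 97/2
2. [C1‖L2]  x_C1² − (196/3)x_C1 + 193/3 = 0  ⇒  x_C1 = 1 or 193/3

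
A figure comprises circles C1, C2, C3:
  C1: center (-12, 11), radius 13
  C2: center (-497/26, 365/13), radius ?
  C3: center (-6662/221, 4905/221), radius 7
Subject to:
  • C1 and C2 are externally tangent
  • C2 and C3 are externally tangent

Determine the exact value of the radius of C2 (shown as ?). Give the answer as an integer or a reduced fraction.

11/2

1. [ext C1·C2]  r_C2² + 26r_C2 − 693/4 = 0  ⇒  r_C2 = 11/2 (r>0 drops 1)
2. [ext C2·C3]  r_C2² + 14r_C2 − 429/4 = 0  ⇒  r_C2 = 11/2 (r>0 drops 1)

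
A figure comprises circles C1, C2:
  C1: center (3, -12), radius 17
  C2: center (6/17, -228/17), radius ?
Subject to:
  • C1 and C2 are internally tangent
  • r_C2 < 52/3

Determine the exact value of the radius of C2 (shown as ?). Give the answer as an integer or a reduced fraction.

14

1. [int C1,C2]  r_C2² − 34r_C2 + 280 = 0  ⇒  r_C2 = 14 or 20
2. given r_C2 < 52/3: keep 14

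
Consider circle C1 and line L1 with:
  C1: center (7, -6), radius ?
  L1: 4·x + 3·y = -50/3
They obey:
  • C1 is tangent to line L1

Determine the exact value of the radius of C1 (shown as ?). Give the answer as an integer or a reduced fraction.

16/3

1. [C1‖L1]  r_C1² − 256/9 = 0  ⇒  r_C1 = 16/3 (r>0 drops 1)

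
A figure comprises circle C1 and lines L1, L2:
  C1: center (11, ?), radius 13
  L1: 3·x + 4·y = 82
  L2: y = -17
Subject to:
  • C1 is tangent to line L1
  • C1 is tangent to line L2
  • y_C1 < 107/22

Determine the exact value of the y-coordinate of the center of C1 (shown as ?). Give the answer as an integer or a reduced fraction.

1. [C1‖L1]  y_C1² − (49/2)y_C1 − 114 = 0  ⇒  y_C1 = -4 or 57/2
2. [C1‖L2]  y_C1² + 34y_C1 + 120 = 0  ⇒  y_C1 = -30 or -4

-4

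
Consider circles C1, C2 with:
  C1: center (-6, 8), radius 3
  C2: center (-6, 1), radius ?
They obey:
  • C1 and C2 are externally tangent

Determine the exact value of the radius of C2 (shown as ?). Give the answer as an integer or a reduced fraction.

1. [ext C1·C2]  r_C2² + 6r_C2 − 40 = 0  ⇒  r_C2 = 4 (r>0 drops 1)

4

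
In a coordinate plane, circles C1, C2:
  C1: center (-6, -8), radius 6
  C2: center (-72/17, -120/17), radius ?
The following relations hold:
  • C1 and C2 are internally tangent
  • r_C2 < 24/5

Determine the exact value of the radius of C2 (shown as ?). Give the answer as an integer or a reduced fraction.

4

1. [int C1,C2]  r_C2² − 12r_C2 + 32 = 0  ⇒  r_C2 = 4 or 8
2. given r_C2 < 24/5: keep 4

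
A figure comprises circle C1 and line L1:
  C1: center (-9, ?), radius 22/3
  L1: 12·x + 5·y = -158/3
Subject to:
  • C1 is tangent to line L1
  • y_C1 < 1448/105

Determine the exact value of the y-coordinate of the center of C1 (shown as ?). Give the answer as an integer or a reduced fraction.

-8

1. [C1‖L1]  y_C1² − (332/15)y_C1 − 3616/15 = 0  ⇒  y_C1 = -8 or 452/15
2. given y_C1 < 1448/105: keep -8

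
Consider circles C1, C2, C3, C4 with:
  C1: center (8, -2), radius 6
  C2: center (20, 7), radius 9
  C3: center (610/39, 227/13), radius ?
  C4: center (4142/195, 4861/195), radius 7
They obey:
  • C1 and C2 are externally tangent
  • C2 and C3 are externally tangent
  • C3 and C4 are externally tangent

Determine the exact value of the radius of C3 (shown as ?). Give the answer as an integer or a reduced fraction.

1. [ext C2·C3]  r_C3² + 18r_C3 − 427/9 = 0  ⇒  r_C3 = 7/3 (r>0 drops 1)
2. [ext C3·C4]  r_C3² + 14r_C3 − 343/9 = 0  ⇒  r_C3 = 7/3 (r>0 drops 1)

7/3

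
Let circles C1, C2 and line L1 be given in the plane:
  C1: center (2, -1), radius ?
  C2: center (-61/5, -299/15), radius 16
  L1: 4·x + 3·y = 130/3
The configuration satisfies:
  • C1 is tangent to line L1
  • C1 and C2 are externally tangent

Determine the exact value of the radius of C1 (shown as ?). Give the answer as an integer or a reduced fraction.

1. [C1‖L1]  r_C1² − 529/9 = 0  ⇒  r_C1 = 23/3 (r>0 drops 1)
2. [ext C1·C2]  r_C1² + 32r_C1 − 2737/9 = 0  ⇒  r_C1 = 23/3 (r>0 drops 1)

23/3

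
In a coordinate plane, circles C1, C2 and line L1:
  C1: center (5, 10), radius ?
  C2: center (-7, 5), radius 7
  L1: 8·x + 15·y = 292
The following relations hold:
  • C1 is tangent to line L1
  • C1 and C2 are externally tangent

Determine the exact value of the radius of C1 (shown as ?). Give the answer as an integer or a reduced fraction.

6

1. [C1‖L1]  r_C1² − 36 = 0  ⇒  r_C1 = 6 (r>0 drops 1)
2. [ext C1·C2]  r_C1² + 14r_C1 − 120 = 0  ⇒  r_C1 = 6 (r>0 drops 1)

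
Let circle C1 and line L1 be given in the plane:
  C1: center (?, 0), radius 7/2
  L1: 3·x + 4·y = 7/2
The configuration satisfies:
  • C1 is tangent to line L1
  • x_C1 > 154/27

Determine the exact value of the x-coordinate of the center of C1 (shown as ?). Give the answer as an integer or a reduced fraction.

1. [C1‖L1]  x_C1² − (7/3)x_C1 − 98/3 = 0  ⇒  x_C1 = -14/3 or 7
2. given x_C1 > 154/27: keep 7

7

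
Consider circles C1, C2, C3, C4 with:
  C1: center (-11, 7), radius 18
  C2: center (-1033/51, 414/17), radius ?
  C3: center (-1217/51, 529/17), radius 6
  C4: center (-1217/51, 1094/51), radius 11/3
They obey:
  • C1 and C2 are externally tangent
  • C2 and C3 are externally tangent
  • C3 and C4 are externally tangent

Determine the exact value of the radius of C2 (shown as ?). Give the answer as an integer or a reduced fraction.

5/3

1. [ext C1·C2]  r_C2² + 36r_C2 − 565/9 = 0  ⇒  r_C2 = 5/3 (r>0 drops 1)
2. [ext C2·C3]  r_C2² + 12r_C2 − 205/9 = 0  ⇒  r_C2 = 5/3 (r>0 drops 1)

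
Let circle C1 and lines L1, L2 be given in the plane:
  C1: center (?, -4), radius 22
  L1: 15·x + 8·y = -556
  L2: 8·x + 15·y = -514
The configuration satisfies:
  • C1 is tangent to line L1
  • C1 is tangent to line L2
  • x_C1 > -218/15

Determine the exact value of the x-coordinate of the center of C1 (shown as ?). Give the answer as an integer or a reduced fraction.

-10

1. [C1‖L1]  x_C1² + (1048/15)x_C1 + 1796/3 = 0  ⇒  x_C1 = -898/15 or -10
2. [C1‖L2]  x_C1² + (227/2)x_C1 + 1035 = 0  ⇒  x_C1 = -207/2 or -10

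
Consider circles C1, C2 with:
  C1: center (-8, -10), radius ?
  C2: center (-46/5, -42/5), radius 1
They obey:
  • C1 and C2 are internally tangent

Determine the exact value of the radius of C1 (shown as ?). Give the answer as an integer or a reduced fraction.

1. [int C1,C2]  r_C1² − 2r_C1 − 3 = 0  ⇒  r_C1 = 3 (r>0 drops 1)

3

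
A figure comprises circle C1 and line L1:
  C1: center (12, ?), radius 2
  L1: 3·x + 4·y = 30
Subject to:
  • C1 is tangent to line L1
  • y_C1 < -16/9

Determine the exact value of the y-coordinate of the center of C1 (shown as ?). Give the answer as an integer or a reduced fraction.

-4

1. [C1‖L1]  y_C1² + 3y_C1 − 4 = 0  ⇒  y_C1 = -4 or 1
2. given y_C1 < -16/9: keep -4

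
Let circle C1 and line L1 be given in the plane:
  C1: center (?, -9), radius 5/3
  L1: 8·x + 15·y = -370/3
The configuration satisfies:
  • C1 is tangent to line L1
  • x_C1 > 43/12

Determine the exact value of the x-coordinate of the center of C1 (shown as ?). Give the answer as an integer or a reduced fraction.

5

1. [C1‖L1]  x_C1² − (35/12)x_C1 − 125/12 = 0  ⇒  x_C1 = -25/12 or 5
2. given x_C1 > 43/12: keep 5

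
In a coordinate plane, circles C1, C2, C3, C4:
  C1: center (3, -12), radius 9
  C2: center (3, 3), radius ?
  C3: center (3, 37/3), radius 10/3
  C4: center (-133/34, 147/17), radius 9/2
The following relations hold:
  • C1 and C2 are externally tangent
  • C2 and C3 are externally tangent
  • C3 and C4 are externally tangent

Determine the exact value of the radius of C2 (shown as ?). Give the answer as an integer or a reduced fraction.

6

1. [ext C1·C2]  r_C2² + 18r_C2 − 144 = 0  ⇒  r_C2 = 6 (r>0 drops 1)
2. [ext C2·C3]  r_C2² + (20/3)r_C2 − 76 = 0  ⇒  r_C2 = 6 (r>0 drops 1)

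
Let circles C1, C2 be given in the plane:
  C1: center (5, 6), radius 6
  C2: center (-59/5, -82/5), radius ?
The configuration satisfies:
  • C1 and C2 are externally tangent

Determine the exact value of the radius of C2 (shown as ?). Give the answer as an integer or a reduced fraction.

1. [ext C1·C2]  r_C2² + 12r_C2 − 748 = 0  ⇒  r_C2 = 22 (r>0 drops 1)

22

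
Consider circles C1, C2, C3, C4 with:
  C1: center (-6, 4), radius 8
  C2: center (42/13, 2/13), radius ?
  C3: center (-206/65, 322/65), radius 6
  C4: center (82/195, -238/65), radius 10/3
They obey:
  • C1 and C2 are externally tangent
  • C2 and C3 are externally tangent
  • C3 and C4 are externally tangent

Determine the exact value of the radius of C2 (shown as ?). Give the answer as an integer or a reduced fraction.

2

1. [ext C1·C2]  r_C2² + 16r_C2 − 36 = 0  ⇒  r_C2 = 2 (r>0 drops 1)
2. [ext C2·C3]  r_C2² + 12r_C2 − 28 = 0  ⇒  r_C2 = 2 (r>0 drops 1)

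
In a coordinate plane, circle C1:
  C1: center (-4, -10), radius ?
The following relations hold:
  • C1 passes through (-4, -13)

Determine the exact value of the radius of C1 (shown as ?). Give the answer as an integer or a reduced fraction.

3

1. [C1∋P]  r_C1² − 9 = 0  ⇒  r_C1 = 3 (r>0 drops 1)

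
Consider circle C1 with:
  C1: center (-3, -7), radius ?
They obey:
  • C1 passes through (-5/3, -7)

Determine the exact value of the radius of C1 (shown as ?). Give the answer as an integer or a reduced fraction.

1. [C1∋P]  r_C1² − 16/9 = 0  ⇒  r_C1 = 4/3 (r>0 drops 1)

4/3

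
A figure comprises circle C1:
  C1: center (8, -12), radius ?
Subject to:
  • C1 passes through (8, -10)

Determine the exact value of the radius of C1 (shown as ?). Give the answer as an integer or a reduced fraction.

2

1. [C1∋P]  r_C1² − 4 = 0  ⇒  r_C1 = 2 (r>0 drops 1)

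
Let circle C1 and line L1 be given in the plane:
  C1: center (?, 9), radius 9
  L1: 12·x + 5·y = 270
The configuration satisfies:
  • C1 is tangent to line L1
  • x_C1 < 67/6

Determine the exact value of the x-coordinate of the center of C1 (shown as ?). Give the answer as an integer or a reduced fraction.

9

1. [C1‖L1]  x_C1² − (75/2)x_C1 + 513/2 = 0  ⇒  x_C1 = 9 or 57/2
2. given x_C1 < 67/6: keep 9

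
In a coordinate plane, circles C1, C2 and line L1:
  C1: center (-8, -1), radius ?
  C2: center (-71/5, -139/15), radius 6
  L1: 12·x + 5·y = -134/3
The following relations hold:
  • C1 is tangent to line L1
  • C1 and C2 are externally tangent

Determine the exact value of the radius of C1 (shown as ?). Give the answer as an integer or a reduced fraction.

13/3

1. [C1‖L1]  r_C1² − 169/9 = 0  ⇒  r_C1 = 13/3 (r>0 drops 1)
2. [ext C1·C2]  r_C1² + 12r_C1 − 637/9 = 0  ⇒  r_C1 = 13/3 (r>0 drops 1)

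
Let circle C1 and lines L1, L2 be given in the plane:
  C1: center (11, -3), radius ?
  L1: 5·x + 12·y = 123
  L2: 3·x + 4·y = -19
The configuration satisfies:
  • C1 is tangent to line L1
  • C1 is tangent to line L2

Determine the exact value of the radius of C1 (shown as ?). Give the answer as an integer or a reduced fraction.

1. [C1‖L1]  r_C1² − 64 = 0  ⇒  r_C1 = 8 (r>0 drops 1)
2. [C1‖L2]  r_C1² − 64 = 0  ⇒  r_C1 = 8 (r>0 drops 1)

8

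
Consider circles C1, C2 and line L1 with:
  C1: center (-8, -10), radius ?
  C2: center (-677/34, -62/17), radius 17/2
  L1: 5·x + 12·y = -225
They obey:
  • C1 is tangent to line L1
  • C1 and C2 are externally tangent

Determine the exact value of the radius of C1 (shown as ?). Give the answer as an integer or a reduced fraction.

1. [C1‖L1]  r_C1² − 25 = 0  ⇒  r_C1 = 5 (r>0 drops 1)
2. [ext C1·C2]  r_C1² + 17r_C1 − 110 = 0  ⇒  r_C1 = 5 (r>0 drops 1)

5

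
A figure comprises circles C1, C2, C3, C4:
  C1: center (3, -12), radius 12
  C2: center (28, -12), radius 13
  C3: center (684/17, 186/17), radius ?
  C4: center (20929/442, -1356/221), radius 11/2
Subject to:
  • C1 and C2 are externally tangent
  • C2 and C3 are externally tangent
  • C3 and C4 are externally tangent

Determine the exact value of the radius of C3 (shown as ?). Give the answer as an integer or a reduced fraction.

1. [ext C2·C3]  r_C3² + 26r_C3 − 507 = 0  ⇒  r_C3 = 13 (r>0 drops 1)
2. [ext C3·C4]  r_C3² + 11r_C3 − 312 = 0  ⇒  r_C3 = 13 (r>0 drops 1)

13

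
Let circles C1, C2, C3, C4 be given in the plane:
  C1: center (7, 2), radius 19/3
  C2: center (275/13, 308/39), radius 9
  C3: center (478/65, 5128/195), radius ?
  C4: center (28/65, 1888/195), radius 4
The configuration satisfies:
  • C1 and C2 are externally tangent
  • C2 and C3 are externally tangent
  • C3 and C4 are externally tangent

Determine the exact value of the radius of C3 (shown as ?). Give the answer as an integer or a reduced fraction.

1. [ext C2·C3]  r_C3² + 18r_C3 − 448 = 0  ⇒  r_C3 = 14 (r>0 drops 1)
2. [ext C3·C4]  r_C3² + 8r_C3 − 308 = 0  ⇒  r_C3 = 14 (r>0 drops 1)

14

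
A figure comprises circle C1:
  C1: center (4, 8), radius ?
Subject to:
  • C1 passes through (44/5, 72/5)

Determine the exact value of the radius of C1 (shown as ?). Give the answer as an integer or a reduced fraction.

1. [C1∋P]  r_C1² − 64 = 0  ⇒  r_C1 = 8 (r>0 drops 1)

8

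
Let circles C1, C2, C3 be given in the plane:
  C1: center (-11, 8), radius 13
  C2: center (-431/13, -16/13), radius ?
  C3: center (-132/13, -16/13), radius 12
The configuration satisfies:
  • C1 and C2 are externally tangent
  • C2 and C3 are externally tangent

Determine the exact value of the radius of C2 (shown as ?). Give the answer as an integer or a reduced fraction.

11

1. [ext C1·C2]  r_C2² + 26r_C2 − 407 = 0  ⇒  r_C2 = 11 (r>0 drops 1)
2. [ext C2·C3]  r_C2² + 24r_C2 − 385 = 0  ⇒  r_C2 = 11 (r>0 drops 1)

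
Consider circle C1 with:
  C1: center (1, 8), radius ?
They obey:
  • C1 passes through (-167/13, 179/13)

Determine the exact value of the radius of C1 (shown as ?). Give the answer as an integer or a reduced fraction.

1. [C1∋P]  r_C1² − 225 = 0  ⇒  r_C1 = 15 (r>0 drops 1)

15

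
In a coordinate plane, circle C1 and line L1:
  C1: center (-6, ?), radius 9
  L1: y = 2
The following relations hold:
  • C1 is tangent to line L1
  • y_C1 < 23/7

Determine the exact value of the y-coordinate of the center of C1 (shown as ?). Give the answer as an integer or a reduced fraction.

1. [C1‖L1]  y_C1² − 4y_C1 − 77 = 0  ⇒  y_C1 = -7 or 11
2. given y_C1 < 23/7: keep -7

-7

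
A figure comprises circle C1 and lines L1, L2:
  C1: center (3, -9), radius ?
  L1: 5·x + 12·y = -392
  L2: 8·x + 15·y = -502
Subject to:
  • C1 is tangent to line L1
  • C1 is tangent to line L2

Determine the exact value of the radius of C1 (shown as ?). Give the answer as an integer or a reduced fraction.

1. [C1‖L1]  r_C1² − 529 = 0  ⇒  r_C1 = 23 (r>0 drops 1)
2. [C1‖L2]  r_C1² − 529 = 0  ⇒  r_C1 = 23 (r>0 drops 1)

23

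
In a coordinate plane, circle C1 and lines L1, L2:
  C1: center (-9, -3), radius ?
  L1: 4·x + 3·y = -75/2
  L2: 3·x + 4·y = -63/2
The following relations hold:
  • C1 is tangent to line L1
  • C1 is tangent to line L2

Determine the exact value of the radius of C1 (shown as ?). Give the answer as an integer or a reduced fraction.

3/2

1. [C1‖L1]  r_C1² − 9/4 = 0  ⇒  r_C1 = 3/2 (r>0 drops 1)
2. [C1‖L2]  r_C1² − 9/4 = 0  ⇒  r_C1 = 3/2 (r>0 drops 1)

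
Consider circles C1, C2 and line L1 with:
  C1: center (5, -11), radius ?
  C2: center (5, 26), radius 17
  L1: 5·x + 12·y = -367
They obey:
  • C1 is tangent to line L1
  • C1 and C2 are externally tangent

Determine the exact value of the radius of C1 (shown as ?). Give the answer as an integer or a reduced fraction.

20

1. [C1‖L1]  r_C1² − 400 = 0  ⇒  r_C1 = 20 (r>0 drops 1)
2. [ext C1·C2]  r_C1² + 34r_C1 − 1080 = 0  ⇒  r_C1 = 20 (r>0 drops 1)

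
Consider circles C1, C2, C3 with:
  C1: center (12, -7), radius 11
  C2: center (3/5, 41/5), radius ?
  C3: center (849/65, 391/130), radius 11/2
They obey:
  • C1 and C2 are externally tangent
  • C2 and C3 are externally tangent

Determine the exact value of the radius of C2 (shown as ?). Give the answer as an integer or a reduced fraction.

8

1. [ext C1·C2]  r_C2² + 22r_C2 − 240 = 0  ⇒  r_C2 = 8 (r>0 drops 1)
2. [ext C2·C3]  r_C2² + 11r_C2 − 152 = 0  ⇒  r_C2 = 8 (r>0 drops 1)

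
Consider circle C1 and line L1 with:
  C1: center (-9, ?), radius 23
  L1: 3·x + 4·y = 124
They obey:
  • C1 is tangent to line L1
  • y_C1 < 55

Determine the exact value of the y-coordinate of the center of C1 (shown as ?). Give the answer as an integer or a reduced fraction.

1. [C1‖L1]  y_C1² − (151/2)y_C1 + 1197/2 = 0  ⇒  y_C1 = 9 or 133/2
2. given y_C1 < 55: keep 9

9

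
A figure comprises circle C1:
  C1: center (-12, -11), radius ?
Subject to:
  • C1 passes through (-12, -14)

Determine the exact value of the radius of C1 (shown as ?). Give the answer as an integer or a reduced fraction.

1. [C1∋P]  r_C1² − 9 = 0  ⇒  r_C1 = 3 (r>0 drops 1)

3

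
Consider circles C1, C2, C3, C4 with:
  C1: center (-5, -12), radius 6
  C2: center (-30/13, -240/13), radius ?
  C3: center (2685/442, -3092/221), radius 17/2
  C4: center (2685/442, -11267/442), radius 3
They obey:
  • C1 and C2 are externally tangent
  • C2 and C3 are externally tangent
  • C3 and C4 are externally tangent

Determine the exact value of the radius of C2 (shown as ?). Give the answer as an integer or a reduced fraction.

1. [ext C1·C2]  r_C2² + 12r_C2 − 13 = 0  ⇒  r_C2 = 1 (r>0 drops 1)
2. [ext C2·C3]  r_C2² + 17r_C2 − 18 = 0  ⇒  r_C2 = 1 (r>0 drops 1)

1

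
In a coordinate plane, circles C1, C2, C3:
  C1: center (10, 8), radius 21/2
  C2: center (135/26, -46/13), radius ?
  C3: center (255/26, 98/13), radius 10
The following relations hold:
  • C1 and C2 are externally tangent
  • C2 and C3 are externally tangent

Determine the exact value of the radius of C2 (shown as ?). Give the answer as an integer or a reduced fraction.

2

1. [ext C1·C2]  r_C2² + 21r_C2 − 46 = 0  ⇒  r_C2 = 2 (r>0 drops 1)
2. [ext C2·C3]  r_C2² + 20r_C2 − 44 = 0  ⇒  r_C2 = 2 (r>0 drops 1)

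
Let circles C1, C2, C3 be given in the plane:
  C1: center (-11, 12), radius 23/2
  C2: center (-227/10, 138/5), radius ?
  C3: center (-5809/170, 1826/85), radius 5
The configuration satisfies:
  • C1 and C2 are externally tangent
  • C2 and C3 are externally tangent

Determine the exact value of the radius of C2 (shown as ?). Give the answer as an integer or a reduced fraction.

8

1. [ext C1·C2]  r_C2² + 23r_C2 − 248 = 0  ⇒  r_C2 = 8 (r>0 drops 1)
2. [ext C2·C3]  r_C2² + 10r_C2 − 144 = 0  ⇒  r_C2 = 8 (r>0 drops 1)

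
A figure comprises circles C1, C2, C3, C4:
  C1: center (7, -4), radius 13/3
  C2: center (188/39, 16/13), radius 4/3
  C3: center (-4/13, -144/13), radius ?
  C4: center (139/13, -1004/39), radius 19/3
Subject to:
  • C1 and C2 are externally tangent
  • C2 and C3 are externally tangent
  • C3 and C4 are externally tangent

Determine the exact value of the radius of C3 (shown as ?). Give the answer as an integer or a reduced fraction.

12

1. [ext C2·C3]  r_C3² + (8/3)r_C3 − 176 = 0  ⇒  r_C3 = 12 (r>0 drops 1)
2. [ext C3·C4]  r_C3² + (38/3)r_C3 − 296 = 0  ⇒  r_C3 = 12 (r>0 drops 1)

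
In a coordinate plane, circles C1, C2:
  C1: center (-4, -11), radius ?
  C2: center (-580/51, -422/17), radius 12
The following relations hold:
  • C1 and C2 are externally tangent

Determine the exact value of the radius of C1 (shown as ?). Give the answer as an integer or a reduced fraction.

1. [ext C1·C2]  r_C1² + 24r_C1 − 913/9 = 0  ⇒  r_C1 = 11/3 (r>0 drops 1)

11/3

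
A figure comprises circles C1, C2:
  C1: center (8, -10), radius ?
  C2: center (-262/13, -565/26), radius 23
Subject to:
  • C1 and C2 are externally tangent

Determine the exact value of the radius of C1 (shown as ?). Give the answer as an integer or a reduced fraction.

1. [ext C1·C2]  r_C1² + 46r_C1 − 1605/4 = 0  ⇒  r_C1 = 15/2 (r>0 drops 1)

15/2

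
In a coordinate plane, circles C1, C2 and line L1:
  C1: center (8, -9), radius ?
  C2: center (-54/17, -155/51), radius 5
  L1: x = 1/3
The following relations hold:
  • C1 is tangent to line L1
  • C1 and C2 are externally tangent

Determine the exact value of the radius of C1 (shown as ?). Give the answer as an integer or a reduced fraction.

1. [C1‖L1]  r_C1² − 529/9 = 0  ⇒  r_C1 = 23/3 (r>0 drops 1)
2. [ext C1·C2]  r_C1² + 10r_C1 − 1219/9 = 0  ⇒  r_C1 = 23/3 (r>0 drops 1)

23/3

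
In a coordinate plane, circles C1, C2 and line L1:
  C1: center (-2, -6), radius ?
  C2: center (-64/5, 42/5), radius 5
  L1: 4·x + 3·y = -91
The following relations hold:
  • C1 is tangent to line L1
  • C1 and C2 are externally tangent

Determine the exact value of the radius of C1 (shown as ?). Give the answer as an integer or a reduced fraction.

1. [C1‖L1]  r_C1² − 169 = 0  ⇒  r_C1 = 13 (r>0 drops 1)
2. [ext C1·C2]  r_C1² + 10r_C1 − 299 = 0  ⇒  r_C1 = 13 (r>0 drops 1)

13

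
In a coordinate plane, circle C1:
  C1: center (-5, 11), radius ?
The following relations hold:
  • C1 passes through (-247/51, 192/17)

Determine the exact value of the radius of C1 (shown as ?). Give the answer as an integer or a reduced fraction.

1. [C1∋P]  r_C1² − 1/9 = 0  ⇒  r_C1 = 1/3 (r>0 drops 1)

1/3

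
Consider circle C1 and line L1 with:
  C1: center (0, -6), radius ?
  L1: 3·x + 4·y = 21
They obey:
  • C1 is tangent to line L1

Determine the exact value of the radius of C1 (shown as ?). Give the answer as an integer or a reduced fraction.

9

1. [C1‖L1]  r_C1² − 81 = 0  ⇒  r_C1 = 9 (r>0 drops 1)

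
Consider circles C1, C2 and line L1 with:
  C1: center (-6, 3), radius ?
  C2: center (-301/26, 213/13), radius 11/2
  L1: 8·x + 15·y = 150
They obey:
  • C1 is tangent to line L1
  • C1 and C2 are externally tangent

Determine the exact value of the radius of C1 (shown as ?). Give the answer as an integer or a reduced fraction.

1. [C1‖L1]  r_C1² − 81 = 0  ⇒  r_C1 = 9 (r>0 drops 1)
2. [ext C1·C2]  r_C1² + 11r_C1 − 180 = 0  ⇒  r_C1 = 9 (r>0 drops 1)

9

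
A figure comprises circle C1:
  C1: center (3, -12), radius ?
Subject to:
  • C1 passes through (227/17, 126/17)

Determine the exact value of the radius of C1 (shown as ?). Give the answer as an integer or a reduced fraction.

1. [C1∋P]  r_C1² − 484 = 0  ⇒  r_C1 = 22 (r>0 drops 1)

22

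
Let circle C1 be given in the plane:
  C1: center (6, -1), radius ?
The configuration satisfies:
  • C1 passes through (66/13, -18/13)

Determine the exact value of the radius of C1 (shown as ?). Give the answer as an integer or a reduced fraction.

1. [C1∋P]  r_C1² − 1 = 0  ⇒  r_C1 = 1 (r>0 drops 1)

1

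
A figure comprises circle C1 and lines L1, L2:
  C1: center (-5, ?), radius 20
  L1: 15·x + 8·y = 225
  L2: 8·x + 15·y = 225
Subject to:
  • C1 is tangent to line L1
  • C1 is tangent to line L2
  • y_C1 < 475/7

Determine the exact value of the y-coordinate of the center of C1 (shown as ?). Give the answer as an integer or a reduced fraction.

1. [C1‖L1]  y_C1² − 75y_C1 − 400 = 0  ⇒  y_C1 = -5 or 80
2. [C1‖L2]  y_C1² − (106/3)y_C1 − 605/3 = 0  ⇒  y_C1 = -5 or 121/3

-5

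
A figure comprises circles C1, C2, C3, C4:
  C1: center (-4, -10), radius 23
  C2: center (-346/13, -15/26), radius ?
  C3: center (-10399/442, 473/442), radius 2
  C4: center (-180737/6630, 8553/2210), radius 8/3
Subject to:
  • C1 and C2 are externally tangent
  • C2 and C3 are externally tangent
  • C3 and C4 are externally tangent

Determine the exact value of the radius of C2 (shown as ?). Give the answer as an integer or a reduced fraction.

3/2

1. [ext C1·C2]  r_C2² + 46r_C2 − 285/4 = 0  ⇒  r_C2 = 3/2 (r>0 drops 1)
2. [ext C2·C3]  r_C2² + 4r_C2 − 33/4 = 0  ⇒  r_C2 = 3/2 (r>0 drops 1)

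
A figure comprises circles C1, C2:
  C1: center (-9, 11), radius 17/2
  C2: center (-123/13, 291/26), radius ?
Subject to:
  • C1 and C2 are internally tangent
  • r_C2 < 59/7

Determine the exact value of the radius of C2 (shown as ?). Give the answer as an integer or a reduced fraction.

1. [int C1,C2]  r_C2² − 17r_C2 + 72 = 0  ⇒  r_C2 = 8 or 9
2. given r_C2 < 59/7: keep 8

8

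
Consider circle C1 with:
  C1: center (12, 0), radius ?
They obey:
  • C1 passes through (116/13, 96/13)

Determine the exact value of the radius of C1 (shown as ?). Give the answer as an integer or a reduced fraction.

1. [C1∋P]  r_C1² − 64 = 0  ⇒  r_C1 = 8 (r>0 drops 1)

8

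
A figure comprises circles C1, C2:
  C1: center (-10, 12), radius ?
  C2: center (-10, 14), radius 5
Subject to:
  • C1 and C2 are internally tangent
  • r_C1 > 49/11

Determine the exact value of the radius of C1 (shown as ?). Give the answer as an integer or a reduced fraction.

1. [int C1,C2]  r_C1² − 10r_C1 + 21 = 0  ⇒  r_C1 = 3 or 7
2. given r_C1 > 49/11: keep 7

7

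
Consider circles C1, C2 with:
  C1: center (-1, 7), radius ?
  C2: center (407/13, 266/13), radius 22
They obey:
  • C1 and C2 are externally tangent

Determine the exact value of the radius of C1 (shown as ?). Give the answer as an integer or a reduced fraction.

13

1. [ext C1·C2]  r_C1² + 44r_C1 − 741 = 0  ⇒  r_C1 = 13 (r>0 drops 1)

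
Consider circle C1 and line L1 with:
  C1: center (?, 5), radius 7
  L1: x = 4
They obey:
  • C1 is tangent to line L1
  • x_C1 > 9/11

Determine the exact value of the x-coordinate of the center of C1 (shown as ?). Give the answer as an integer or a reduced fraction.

1. [C1‖L1]  x_C1² − 8x_C1 − 33 = 0  ⇒  x_C1 = -3 or 11
2. given x_C1 > 9/11: keep 11

11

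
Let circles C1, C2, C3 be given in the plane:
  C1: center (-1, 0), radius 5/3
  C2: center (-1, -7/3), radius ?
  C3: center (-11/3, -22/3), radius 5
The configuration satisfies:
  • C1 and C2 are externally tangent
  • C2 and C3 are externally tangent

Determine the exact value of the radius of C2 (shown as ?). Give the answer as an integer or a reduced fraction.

2/3

1. [ext C1·C2]  r_C2² + (10/3)r_C2 − 8/3 = 0  ⇒  r_C2 = 2/3 (r>0 drops 1)
2. [ext C2·C3]  r_C2² + 10r_C2 − 64/9 = 0  ⇒  r_C2 = 2/3 (r>0 drops 1)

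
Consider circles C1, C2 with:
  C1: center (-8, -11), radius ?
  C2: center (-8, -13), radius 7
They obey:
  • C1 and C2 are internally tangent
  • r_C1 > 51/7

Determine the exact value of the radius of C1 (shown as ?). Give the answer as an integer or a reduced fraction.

1. [int C1,C2]  r_C1² − 14r_C1 + 45 = 0  ⇒  r_C1 = 5 or 9
2. given r_C1 > 51/7: keep 9

9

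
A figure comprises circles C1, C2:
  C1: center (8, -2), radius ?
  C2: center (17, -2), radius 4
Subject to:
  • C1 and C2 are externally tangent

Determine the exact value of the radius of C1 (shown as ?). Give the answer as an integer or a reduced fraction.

5

1. [ext C1·C2]  r_C1² + 8r_C1 − 65 = 0  ⇒  r_C1 = 5 (r>0 drops 1)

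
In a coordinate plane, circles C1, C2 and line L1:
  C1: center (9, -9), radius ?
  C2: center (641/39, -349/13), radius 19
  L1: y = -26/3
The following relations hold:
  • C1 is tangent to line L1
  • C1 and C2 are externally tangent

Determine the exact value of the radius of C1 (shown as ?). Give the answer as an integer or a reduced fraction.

1. [C1‖L1]  r_C1² − 1/9 = 0  ⇒  r_C1 = 1/3 (r>0 drops 1)
2. [ext C1·C2]  r_C1² + 38r_C1 − 115/9 = 0  ⇒  r_C1 = 1/3 (r>0 drops 1)

1/3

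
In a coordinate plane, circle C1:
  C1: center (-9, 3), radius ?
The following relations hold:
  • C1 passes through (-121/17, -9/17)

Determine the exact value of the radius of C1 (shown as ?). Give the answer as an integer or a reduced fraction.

4

1. [C1∋P]  r_C1² − 16 = 0  ⇒  r_C1 = 4 (r>0 drops 1)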